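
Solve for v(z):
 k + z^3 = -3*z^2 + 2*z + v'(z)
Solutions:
 v(z) = C1 + k*z + z^4/4 + z^3 - z^2


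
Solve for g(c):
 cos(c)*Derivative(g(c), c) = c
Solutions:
 g(c) = C1 + Integral(c/cos(c), c)


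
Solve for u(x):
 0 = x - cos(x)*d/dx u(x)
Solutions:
 u(x) = C1 + Integral(x/cos(x), x)


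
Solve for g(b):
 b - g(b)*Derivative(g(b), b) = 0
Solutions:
 g(b) = -sqrt(C1 + b^2)
 g(b) = sqrt(C1 + b^2)


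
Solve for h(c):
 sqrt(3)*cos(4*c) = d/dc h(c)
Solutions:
 h(c) = C1 + sqrt(3)*sin(4*c)/4


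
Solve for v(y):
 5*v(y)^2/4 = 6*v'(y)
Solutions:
 v(y) = -24/(C1 + 5*y)


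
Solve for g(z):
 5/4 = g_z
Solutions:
 g(z) = C1 + 5*z/4


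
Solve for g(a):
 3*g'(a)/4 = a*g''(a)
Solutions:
 g(a) = C1 + C2*a^(7/4)


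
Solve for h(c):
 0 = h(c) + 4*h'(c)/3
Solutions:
 h(c) = C1*exp(-3*c/4)


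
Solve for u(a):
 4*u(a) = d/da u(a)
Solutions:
 u(a) = C1*exp(4*a)


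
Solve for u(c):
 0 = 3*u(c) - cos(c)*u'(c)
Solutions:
 u(c) = C1*(sin(c) + 1)^(3/2)/(sin(c) - 1)^(3/2)


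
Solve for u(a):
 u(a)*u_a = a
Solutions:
 u(a) = -sqrt(C1 + a^2)
 u(a) = sqrt(C1 + a^2)


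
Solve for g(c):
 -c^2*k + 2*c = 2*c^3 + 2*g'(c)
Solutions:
 g(c) = C1 - c^4/4 - c^3*k/6 + c^2/2


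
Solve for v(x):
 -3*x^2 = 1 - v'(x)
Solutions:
 v(x) = C1 + x^3 + x


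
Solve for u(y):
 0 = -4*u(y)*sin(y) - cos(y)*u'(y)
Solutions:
 u(y) = C1*cos(y)^4


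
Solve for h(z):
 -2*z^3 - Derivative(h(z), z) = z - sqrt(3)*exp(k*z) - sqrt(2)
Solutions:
 h(z) = C1 - z^4/2 - z^2/2 + sqrt(2)*z + sqrt(3)*exp(k*z)/k


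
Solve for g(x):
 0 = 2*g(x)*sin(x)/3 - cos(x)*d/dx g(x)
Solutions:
 g(x) = C1/cos(x)^(2/3)


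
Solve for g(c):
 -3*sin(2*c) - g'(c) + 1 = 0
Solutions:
 g(c) = C1 + c + 3*cos(2*c)/2


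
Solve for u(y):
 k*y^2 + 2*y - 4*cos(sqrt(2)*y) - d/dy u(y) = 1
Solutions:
 u(y) = C1 + k*y^3/3 + y^2 - y - 2*sqrt(2)*sin(sqrt(2)*y)


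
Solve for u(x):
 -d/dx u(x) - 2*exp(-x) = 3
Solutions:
 u(x) = C1 - 3*x + 2*exp(-x)


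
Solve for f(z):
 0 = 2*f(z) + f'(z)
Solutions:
 f(z) = C1*exp(-2*z)


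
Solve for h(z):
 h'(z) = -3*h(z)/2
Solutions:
 h(z) = C1*exp(-3*z/2)


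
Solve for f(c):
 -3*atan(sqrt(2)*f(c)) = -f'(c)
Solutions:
 Integral(1/atan(sqrt(2)*_y), (_y, f(c))) = C1 + 3*c


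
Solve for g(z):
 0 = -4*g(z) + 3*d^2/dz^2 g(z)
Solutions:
 g(z) = C1*exp(-2*sqrt(3)*z/3) + C2*exp(2*sqrt(3)*z/3)


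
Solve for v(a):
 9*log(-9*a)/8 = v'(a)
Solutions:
 v(a) = C1 + 9*a*log(-a)/8 + 9*a*(-1 + 2*log(3))/8


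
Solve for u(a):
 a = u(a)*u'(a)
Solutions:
 u(a) = -sqrt(C1 + a^2)
 u(a) = sqrt(C1 + a^2)


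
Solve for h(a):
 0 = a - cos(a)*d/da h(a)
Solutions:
 h(a) = C1 + Integral(a/cos(a), a)


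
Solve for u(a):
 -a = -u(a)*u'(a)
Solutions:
 u(a) = -sqrt(C1 + a^2)
 u(a) = sqrt(C1 + a^2)


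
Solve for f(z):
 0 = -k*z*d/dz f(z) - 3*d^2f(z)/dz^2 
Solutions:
 f(z) = Piecewise((-sqrt(6)*sqrt(pi)*C1*erf(sqrt(6)*sqrt(k)*z/6)/(2*sqrt(k)) - C2, (k > 0) | (k < 0)), (-C1*z - C2, True))


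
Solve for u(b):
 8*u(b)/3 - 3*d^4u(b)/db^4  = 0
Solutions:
 u(b) = C1*exp(-2^(3/4)*sqrt(3)*b/3) + C2*exp(2^(3/4)*sqrt(3)*b/3) + C3*sin(2^(3/4)*sqrt(3)*b/3) + C4*cos(2^(3/4)*sqrt(3)*b/3)


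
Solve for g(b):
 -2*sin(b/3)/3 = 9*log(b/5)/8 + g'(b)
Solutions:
 g(b) = C1 - 9*b*log(b)/8 + 9*b/8 + 9*b*log(5)/8 + 2*cos(b/3)


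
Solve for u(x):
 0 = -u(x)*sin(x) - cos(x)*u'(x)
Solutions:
 u(x) = C1*cos(x)


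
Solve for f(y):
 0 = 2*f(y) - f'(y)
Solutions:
 f(y) = C1*exp(2*y)


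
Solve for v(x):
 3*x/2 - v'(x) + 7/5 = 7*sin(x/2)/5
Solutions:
 v(x) = C1 + 3*x^2/4 + 7*x/5 + 14*cos(x/2)/5


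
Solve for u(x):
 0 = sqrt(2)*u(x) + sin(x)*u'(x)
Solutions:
 u(x) = C1*(cos(x) + 1)^(sqrt(2)/2)/(cos(x) - 1)^(sqrt(2)/2)


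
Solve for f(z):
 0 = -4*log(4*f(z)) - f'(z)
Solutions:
 Integral(1/(log(_y) + 2*log(2)), (_y, f(z)))/4 = C1 - z


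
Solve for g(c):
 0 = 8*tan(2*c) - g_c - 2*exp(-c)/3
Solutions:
 g(c) = C1 + 2*log(tan(2*c)^2 + 1) + 2*exp(-c)/3


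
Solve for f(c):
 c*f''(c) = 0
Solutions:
 f(c) = C1 + C2*c


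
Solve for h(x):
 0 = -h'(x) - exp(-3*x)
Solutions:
 h(x) = C1 + exp(-3*x)/3


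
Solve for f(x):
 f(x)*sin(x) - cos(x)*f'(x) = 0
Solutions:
 f(x) = C1/cos(x)


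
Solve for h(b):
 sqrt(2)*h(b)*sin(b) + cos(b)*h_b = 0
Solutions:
 h(b) = C1*cos(b)^(sqrt(2))


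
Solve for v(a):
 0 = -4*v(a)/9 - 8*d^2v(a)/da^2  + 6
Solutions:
 v(a) = C1*sin(sqrt(2)*a/6) + C2*cos(sqrt(2)*a/6) + 27/2


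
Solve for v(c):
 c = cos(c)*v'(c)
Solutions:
 v(c) = C1 + Integral(c/cos(c), c)


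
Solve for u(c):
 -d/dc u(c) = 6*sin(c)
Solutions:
 u(c) = C1 + 6*cos(c)


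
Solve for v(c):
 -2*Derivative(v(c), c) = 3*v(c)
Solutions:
 v(c) = C1*exp(-3*c/2)


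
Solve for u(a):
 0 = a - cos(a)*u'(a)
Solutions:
 u(a) = C1 + Integral(a/cos(a), a)


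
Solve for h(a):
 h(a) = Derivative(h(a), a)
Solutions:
 h(a) = C1*exp(a)


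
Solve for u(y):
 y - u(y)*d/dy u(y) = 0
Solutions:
 u(y) = -sqrt(C1 + y^2)
 u(y) = sqrt(C1 + y^2)


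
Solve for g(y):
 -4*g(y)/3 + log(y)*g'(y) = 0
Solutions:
 g(y) = C1*exp(4*li(y)/3)


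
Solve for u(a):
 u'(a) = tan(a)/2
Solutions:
 u(a) = C1 - log(cos(a))/2


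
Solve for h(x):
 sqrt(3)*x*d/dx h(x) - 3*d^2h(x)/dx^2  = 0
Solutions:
 h(x) = C1 + C2*erfi(sqrt(2)*3^(3/4)*x/6)


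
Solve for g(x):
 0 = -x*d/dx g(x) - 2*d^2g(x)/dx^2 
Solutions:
 g(x) = C1 + C2*erf(x/2)


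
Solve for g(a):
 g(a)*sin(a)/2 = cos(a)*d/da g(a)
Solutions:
 g(a) = C1/sqrt(cos(a))


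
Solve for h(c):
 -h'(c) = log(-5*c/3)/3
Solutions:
 h(c) = C1 - c*log(-c)/3 + c*(-log(5) + 1 + log(3))/3


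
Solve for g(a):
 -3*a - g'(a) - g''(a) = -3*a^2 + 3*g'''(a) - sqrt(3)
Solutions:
 g(a) = C1 + a^3 - 9*a^2/2 - 9*a + sqrt(3)*a + (C2*sin(sqrt(11)*a/6) + C3*cos(sqrt(11)*a/6))*exp(-a/6)


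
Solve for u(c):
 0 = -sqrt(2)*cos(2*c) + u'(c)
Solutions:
 u(c) = C1 + sqrt(2)*sin(2*c)/2


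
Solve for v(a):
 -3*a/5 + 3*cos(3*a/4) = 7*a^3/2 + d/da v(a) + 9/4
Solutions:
 v(a) = C1 - 7*a^4/8 - 3*a^2/10 - 9*a/4 + 4*sin(3*a/4)


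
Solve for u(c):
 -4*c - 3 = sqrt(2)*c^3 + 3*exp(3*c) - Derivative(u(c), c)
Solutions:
 u(c) = C1 + sqrt(2)*c^4/4 + 2*c^2 + 3*c + exp(3*c)


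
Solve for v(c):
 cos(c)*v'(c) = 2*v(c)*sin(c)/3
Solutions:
 v(c) = C1/cos(c)^(2/3)


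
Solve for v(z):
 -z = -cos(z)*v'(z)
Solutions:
 v(z) = C1 + Integral(z/cos(z), z)


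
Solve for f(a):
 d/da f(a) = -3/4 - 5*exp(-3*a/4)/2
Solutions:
 f(a) = C1 - 3*a/4 + 10*exp(-3*a/4)/3


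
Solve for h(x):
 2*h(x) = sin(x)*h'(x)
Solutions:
 h(x) = C1*(cos(x) - 1)/(cos(x) + 1)


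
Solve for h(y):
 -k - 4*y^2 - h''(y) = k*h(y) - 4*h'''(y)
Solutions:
 h(y) = C1*exp(y*(-(-216*k + sqrt((216*k + 1)^2 - 1) - 1)^(1/3) + 1 - 1/(-216*k + sqrt((216*k + 1)^2 - 1) - 1)^(1/3))/12) + C2*exp(y*((-216*k + sqrt((216*k + 1)^2 - 1) - 1)^(1/3) - sqrt(3)*I*(-216*k + sqrt((216*k + 1)^2 - 1) - 1)^(1/3) + 2 - 4/((-1 + sqrt(3)*I)*(-216*k + sqrt((216*k + 1)^2 - 1) - 1)^(1/3)))/24) + C3*exp(y*((-216*k + sqrt((216*k + 1)^2 - 1) - 1)^(1/3) + sqrt(3)*I*(-216*k + sqrt((216*k + 1)^2 - 1) - 1)^(1/3) + 2 + 4/((1 + sqrt(3)*I)*(-216*k + sqrt((216*k + 1)^2 - 1) - 1)^(1/3)))/24) - 1 - 4*y^2/k + 8/k^2


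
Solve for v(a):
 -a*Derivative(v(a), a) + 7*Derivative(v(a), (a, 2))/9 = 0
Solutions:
 v(a) = C1 + C2*erfi(3*sqrt(14)*a/14)


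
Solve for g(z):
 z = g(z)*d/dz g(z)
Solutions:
 g(z) = -sqrt(C1 + z^2)
 g(z) = sqrt(C1 + z^2)


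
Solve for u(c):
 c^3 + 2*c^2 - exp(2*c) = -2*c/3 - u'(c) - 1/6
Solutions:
 u(c) = C1 - c^4/4 - 2*c^3/3 - c^2/3 - c/6 + exp(2*c)/2


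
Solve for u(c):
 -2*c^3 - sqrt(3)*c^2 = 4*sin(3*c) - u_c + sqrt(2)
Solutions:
 u(c) = C1 + c^4/2 + sqrt(3)*c^3/3 + sqrt(2)*c - 4*cos(3*c)/3


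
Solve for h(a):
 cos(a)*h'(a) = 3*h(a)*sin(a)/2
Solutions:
 h(a) = C1/cos(a)^(3/2)


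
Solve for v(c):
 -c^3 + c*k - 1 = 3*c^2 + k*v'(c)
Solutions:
 v(c) = C1 - c^4/(4*k) - c^3/k + c^2/2 - c/k


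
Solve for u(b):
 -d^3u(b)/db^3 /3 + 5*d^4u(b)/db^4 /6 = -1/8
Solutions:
 u(b) = C1 + C2*b + C3*b^2 + C4*exp(2*b/5) + b^3/16


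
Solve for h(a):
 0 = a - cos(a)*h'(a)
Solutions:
 h(a) = C1 + Integral(a/cos(a), a)


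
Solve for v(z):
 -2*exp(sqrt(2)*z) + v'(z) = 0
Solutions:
 v(z) = C1 + sqrt(2)*exp(sqrt(2)*z)


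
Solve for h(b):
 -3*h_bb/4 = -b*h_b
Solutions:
 h(b) = C1 + C2*erfi(sqrt(6)*b/3)


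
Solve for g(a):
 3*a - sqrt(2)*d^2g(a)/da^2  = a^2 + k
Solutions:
 g(a) = C1 + C2*a - sqrt(2)*a^4/24 + sqrt(2)*a^3/4 - sqrt(2)*a^2*k/4


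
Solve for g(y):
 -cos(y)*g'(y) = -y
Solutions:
 g(y) = C1 + Integral(y/cos(y), y)


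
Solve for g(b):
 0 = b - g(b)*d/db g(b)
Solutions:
 g(b) = -sqrt(C1 + b^2)
 g(b) = sqrt(C1 + b^2)


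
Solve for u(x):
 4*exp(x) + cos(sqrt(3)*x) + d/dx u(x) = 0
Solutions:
 u(x) = C1 - 4*exp(x) - sqrt(3)*sin(sqrt(3)*x)/3


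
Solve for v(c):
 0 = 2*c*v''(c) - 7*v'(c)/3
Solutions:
 v(c) = C1 + C2*c^(13/6)


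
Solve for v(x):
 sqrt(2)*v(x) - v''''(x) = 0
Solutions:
 v(x) = C1*exp(-2^(1/8)*x) + C2*exp(2^(1/8)*x) + C3*sin(2^(1/8)*x) + C4*cos(2^(1/8)*x)


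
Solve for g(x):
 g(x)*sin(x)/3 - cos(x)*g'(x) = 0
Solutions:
 g(x) = C1/cos(x)^(1/3)


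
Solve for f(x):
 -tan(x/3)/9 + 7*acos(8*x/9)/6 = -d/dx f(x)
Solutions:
 f(x) = C1 - 7*x*acos(8*x/9)/6 + 7*sqrt(81 - 64*x^2)/48 - log(cos(x/3))/3


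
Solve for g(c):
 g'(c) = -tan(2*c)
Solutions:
 g(c) = C1 + log(cos(2*c))/2


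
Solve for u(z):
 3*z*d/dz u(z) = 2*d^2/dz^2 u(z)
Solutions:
 u(z) = C1 + C2*erfi(sqrt(3)*z/2)


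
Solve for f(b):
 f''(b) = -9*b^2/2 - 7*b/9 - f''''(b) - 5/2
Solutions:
 f(b) = C1 + C2*b + C3*sin(b) + C4*cos(b) - 3*b^4/8 - 7*b^3/54 + 13*b^2/4


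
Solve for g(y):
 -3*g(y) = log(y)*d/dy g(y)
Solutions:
 g(y) = C1*exp(-3*li(y))


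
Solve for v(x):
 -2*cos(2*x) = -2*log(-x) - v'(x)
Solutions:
 v(x) = C1 - 2*x*log(-x) + 2*x + sin(2*x)


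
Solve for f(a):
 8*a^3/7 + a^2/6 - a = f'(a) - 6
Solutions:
 f(a) = C1 + 2*a^4/7 + a^3/18 - a^2/2 + 6*a


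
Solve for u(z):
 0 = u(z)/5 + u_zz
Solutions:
 u(z) = C1*sin(sqrt(5)*z/5) + C2*cos(sqrt(5)*z/5)


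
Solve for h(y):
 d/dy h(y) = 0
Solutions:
 h(y) = C1


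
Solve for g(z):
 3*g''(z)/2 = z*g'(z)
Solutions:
 g(z) = C1 + C2*erfi(sqrt(3)*z/3)


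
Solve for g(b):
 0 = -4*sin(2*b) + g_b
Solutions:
 g(b) = C1 - 2*cos(2*b)


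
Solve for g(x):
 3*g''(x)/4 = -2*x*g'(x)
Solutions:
 g(x) = C1 + C2*erf(2*sqrt(3)*x/3)


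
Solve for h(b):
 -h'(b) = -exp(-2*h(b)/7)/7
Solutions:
 h(b) = 7*log(-sqrt(C1 + b)) - 7*log(7) + 7*log(2)/2
 h(b) = 7*log(C1 + b)/2 - 7*log(7) + 7*log(2)/2


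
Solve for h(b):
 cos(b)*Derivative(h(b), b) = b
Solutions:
 h(b) = C1 + Integral(b/cos(b), b)


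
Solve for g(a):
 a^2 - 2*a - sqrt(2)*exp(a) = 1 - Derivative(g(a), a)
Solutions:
 g(a) = C1 - a^3/3 + a^2 + a + sqrt(2)*exp(a)


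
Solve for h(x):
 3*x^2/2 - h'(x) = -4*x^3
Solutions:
 h(x) = C1 + x^4 + x^3/2


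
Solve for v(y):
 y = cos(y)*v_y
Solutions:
 v(y) = C1 + Integral(y/cos(y), y)


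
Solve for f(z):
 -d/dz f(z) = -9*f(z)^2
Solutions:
 f(z) = -1/(C1 + 9*z)


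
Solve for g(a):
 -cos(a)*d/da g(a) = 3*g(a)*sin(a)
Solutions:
 g(a) = C1*cos(a)^3


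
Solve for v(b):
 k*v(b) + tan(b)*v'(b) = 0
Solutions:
 v(b) = C1*exp(-k*log(sin(b)))


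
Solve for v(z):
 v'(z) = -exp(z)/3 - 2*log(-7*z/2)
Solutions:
 v(z) = C1 - 2*z*log(-z) + 2*z*(-log(7) + log(2) + 1) - exp(z)/3


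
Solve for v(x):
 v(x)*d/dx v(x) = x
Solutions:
 v(x) = -sqrt(C1 + x^2)
 v(x) = sqrt(C1 + x^2)


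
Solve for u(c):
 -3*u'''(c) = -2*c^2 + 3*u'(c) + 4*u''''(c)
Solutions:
 u(c) = C1 + C2*exp(c*(-2 + (4*sqrt(39) + 25)^(-1/3) + (4*sqrt(39) + 25)^(1/3))/8)*sin(sqrt(3)*c*(-(4*sqrt(39) + 25)^(1/3) + (4*sqrt(39) + 25)^(-1/3))/8) + C3*exp(c*(-2 + (4*sqrt(39) + 25)^(-1/3) + (4*sqrt(39) + 25)^(1/3))/8)*cos(sqrt(3)*c*(-(4*sqrt(39) + 25)^(1/3) + (4*sqrt(39) + 25)^(-1/3))/8) + C4*exp(-c*((4*sqrt(39) + 25)^(-1/3) + 1 + (4*sqrt(39) + 25)^(1/3))/4) + 2*c^3/9 - 4*c/3


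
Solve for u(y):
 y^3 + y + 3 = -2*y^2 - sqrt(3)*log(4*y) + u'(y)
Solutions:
 u(y) = C1 + y^4/4 + 2*y^3/3 + y^2/2 + sqrt(3)*y*log(y) - sqrt(3)*y + 2*sqrt(3)*y*log(2) + 3*y


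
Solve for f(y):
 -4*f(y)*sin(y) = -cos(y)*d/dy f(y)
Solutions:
 f(y) = C1/cos(y)^4


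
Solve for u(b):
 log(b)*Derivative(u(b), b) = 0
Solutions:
 u(b) = C1


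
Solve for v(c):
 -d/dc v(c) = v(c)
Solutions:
 v(c) = C1*exp(-c)


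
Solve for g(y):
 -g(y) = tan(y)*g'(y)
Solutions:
 g(y) = C1/sin(y)


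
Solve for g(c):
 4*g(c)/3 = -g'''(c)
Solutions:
 g(c) = C3*exp(-6^(2/3)*c/3) + (C1*sin(2^(2/3)*3^(1/6)*c/2) + C2*cos(2^(2/3)*3^(1/6)*c/2))*exp(6^(2/3)*c/6)


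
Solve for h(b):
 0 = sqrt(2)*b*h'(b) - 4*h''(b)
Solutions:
 h(b) = C1 + C2*erfi(2^(3/4)*b/4)


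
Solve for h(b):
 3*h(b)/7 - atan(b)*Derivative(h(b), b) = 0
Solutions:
 h(b) = C1*exp(3*Integral(1/atan(b), b)/7)


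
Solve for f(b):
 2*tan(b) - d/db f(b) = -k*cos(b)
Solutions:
 f(b) = C1 + k*sin(b) - 2*log(cos(b))


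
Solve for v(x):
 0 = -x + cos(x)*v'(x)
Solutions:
 v(x) = C1 + Integral(x/cos(x), x)


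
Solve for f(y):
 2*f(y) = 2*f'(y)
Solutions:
 f(y) = C1*exp(y)


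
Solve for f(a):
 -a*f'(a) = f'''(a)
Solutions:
 f(a) = C1 + Integral(C2*airyai(-a) + C3*airybi(-a), a)


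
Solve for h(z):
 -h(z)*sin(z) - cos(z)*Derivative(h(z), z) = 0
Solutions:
 h(z) = C1*cos(z)


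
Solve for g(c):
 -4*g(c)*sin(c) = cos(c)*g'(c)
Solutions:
 g(c) = C1*cos(c)^4


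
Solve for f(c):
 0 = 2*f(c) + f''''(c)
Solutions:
 f(c) = (C1*sin(2^(3/4)*c/2) + C2*cos(2^(3/4)*c/2))*exp(-2^(3/4)*c/2) + (C3*sin(2^(3/4)*c/2) + C4*cos(2^(3/4)*c/2))*exp(2^(3/4)*c/2)


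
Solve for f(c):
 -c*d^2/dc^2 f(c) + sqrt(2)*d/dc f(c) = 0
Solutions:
 f(c) = C1 + C2*c^(1 + sqrt(2))


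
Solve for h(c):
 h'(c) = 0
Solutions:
 h(c) = C1


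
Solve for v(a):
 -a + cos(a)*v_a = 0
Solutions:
 v(a) = C1 + Integral(a/cos(a), a)


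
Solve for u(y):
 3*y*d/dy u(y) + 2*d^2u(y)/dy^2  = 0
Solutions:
 u(y) = C1 + C2*erf(sqrt(3)*y/2)


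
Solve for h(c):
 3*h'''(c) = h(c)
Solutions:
 h(c) = C3*exp(3^(2/3)*c/3) + (C1*sin(3^(1/6)*c/2) + C2*cos(3^(1/6)*c/2))*exp(-3^(2/3)*c/6)


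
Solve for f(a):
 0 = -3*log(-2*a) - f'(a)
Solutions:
 f(a) = C1 - 3*a*log(-a) + 3*a*(1 - log(2))


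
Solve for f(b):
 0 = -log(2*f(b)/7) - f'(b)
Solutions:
 Integral(1/(log(_y) - log(7) + log(2)), (_y, f(b))) = C1 - b


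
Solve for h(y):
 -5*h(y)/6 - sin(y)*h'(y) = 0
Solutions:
 h(y) = C1*(cos(y) + 1)^(5/12)/(cos(y) - 1)^(5/12)


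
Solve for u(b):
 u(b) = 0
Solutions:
 u(b) = 0


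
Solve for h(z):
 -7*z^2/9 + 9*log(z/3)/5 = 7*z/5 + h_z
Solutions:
 h(z) = C1 - 7*z^3/27 - 7*z^2/10 + 9*z*log(z)/5 - 9*z*log(3)/5 - 9*z/5


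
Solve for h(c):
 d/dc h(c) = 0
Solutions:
 h(c) = C1


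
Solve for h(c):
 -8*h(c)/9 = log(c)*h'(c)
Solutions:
 h(c) = C1*exp(-8*li(c)/9)


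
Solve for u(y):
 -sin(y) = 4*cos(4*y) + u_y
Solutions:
 u(y) = C1 - sin(4*y) + cos(y)


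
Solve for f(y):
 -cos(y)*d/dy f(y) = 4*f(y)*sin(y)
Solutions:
 f(y) = C1*cos(y)^4


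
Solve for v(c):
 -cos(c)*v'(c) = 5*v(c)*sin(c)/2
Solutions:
 v(c) = C1*cos(c)^(5/2)


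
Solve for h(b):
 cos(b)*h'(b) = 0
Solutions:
 h(b) = C1


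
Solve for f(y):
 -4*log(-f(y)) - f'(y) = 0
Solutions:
 -li(-f(y)) = C1 - 4*y


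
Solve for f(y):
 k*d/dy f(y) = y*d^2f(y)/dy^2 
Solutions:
 f(y) = C1 + y^(re(k) + 1)*(C2*sin(log(y)*Abs(im(k))) + C3*cos(log(y)*im(k)))


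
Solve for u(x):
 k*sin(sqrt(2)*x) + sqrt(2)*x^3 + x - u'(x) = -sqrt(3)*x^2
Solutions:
 u(x) = C1 - sqrt(2)*k*cos(sqrt(2)*x)/2 + sqrt(2)*x^4/4 + sqrt(3)*x^3/3 + x^2/2


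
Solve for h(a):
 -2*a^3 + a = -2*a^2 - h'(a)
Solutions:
 h(a) = C1 + a^4/2 - 2*a^3/3 - a^2/2


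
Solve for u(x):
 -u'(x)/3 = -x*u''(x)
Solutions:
 u(x) = C1 + C2*x^(4/3)


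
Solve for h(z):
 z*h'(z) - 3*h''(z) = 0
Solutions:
 h(z) = C1 + C2*erfi(sqrt(6)*z/6)


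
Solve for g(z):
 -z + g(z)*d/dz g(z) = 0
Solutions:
 g(z) = -sqrt(C1 + z^2)
 g(z) = sqrt(C1 + z^2)


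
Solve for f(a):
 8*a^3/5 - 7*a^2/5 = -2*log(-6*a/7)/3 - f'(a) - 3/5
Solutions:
 f(a) = C1 - 2*a^4/5 + 7*a^3/15 - 2*a*log(-a)/3 + a*(-10*log(6) + 1 + 10*log(7))/15


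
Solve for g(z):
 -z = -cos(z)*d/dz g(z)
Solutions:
 g(z) = C1 + Integral(z/cos(z), z)


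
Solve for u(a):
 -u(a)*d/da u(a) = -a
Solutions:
 u(a) = -sqrt(C1 + a^2)
 u(a) = sqrt(C1 + a^2)


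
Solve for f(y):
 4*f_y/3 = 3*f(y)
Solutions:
 f(y) = C1*exp(9*y/4)


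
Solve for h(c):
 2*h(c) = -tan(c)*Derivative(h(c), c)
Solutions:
 h(c) = C1/sin(c)^2


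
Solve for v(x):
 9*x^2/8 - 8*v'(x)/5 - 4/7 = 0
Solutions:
 v(x) = C1 + 15*x^3/64 - 5*x/14


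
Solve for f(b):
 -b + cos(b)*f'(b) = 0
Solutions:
 f(b) = C1 + Integral(b/cos(b), b)


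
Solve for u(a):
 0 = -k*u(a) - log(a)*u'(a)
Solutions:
 u(a) = C1*exp(-k*li(a))


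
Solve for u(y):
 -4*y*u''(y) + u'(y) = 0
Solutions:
 u(y) = C1 + C2*y^(5/4)


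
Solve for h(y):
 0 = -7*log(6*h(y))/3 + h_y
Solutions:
 -3*Integral(1/(log(_y) + log(6)), (_y, h(y)))/7 = C1 - y


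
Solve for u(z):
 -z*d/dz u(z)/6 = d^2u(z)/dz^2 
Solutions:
 u(z) = C1 + C2*erf(sqrt(3)*z/6)


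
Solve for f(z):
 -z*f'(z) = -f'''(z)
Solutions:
 f(z) = C1 + Integral(C2*airyai(z) + C3*airybi(z), z)


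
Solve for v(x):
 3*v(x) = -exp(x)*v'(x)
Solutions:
 v(x) = C1*exp(3*exp(-x))


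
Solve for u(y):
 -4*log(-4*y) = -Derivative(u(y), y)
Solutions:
 u(y) = C1 + 4*y*log(-y) + 4*y*(-1 + 2*log(2))


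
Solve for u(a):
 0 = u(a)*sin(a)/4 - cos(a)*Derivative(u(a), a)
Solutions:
 u(a) = C1/cos(a)^(1/4)


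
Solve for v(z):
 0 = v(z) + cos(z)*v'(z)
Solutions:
 v(z) = C1*sqrt(sin(z) - 1)/sqrt(sin(z) + 1)


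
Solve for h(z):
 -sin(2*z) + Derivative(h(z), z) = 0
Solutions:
 h(z) = C1 - cos(2*z)/2


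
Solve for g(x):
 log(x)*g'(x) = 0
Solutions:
 g(x) = C1


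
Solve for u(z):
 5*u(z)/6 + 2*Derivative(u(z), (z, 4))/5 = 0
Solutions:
 u(z) = (C1*sin(3^(3/4)*sqrt(5)*z/6) + C2*cos(3^(3/4)*sqrt(5)*z/6))*exp(-3^(3/4)*sqrt(5)*z/6) + (C3*sin(3^(3/4)*sqrt(5)*z/6) + C4*cos(3^(3/4)*sqrt(5)*z/6))*exp(3^(3/4)*sqrt(5)*z/6)


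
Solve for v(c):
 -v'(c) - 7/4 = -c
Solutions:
 v(c) = C1 + c^2/2 - 7*c/4


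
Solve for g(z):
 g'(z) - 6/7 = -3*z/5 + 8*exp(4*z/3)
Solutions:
 g(z) = C1 - 3*z^2/10 + 6*z/7 + 6*exp(4*z/3)


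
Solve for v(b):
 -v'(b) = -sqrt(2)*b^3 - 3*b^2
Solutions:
 v(b) = C1 + sqrt(2)*b^4/4 + b^3


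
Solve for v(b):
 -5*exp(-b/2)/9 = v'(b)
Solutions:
 v(b) = C1 + 10*exp(-b/2)/9


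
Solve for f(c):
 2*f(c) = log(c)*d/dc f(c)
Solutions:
 f(c) = C1*exp(2*li(c))


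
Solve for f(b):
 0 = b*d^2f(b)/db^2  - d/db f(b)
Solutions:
 f(b) = C1 + C2*b^2


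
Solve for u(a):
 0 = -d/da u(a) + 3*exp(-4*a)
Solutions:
 u(a) = C1 - 3*exp(-4*a)/4


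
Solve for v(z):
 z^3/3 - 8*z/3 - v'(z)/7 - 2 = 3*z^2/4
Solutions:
 v(z) = C1 + 7*z^4/12 - 7*z^3/4 - 28*z^2/3 - 14*z


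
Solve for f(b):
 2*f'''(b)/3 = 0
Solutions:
 f(b) = C1 + C2*b + C3*b^2


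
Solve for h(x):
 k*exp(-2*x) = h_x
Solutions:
 h(x) = C1 - k*exp(-2*x)/2


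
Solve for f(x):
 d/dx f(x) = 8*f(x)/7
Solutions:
 f(x) = C1*exp(8*x/7)


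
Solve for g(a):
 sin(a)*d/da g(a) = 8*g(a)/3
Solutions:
 g(a) = C1*(cos(a) - 1)^(4/3)/(cos(a) + 1)^(4/3)


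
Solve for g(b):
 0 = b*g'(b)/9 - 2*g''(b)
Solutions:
 g(b) = C1 + C2*erfi(b/6)


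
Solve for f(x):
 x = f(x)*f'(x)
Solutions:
 f(x) = -sqrt(C1 + x^2)
 f(x) = sqrt(C1 + x^2)


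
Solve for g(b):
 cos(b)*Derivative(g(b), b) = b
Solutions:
 g(b) = C1 + Integral(b/cos(b), b)


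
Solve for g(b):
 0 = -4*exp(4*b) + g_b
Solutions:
 g(b) = C1 + exp(4*b)


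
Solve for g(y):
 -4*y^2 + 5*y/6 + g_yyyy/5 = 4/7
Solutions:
 g(y) = C1 + C2*y + C3*y^2 + C4*y^3 + y^6/18 - 5*y^5/144 + 5*y^4/42


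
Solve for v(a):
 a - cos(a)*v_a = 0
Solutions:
 v(a) = C1 + Integral(a/cos(a), a)


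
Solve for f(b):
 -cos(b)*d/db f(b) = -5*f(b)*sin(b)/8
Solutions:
 f(b) = C1/cos(b)^(5/8)


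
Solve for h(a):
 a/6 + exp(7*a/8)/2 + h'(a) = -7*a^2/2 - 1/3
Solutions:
 h(a) = C1 - 7*a^3/6 - a^2/12 - a/3 - 4*exp(7*a/8)/7


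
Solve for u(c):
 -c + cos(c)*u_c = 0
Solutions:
 u(c) = C1 + Integral(c/cos(c), c)


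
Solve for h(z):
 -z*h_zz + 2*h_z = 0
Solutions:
 h(z) = C1 + C2*z^3


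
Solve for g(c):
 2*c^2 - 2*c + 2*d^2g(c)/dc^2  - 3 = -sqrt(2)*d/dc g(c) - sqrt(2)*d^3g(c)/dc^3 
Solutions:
 g(c) = C1 - sqrt(2)*c^3/3 + sqrt(2)*c^2/2 + 2*c^2 - 2*c - sqrt(2)*c/2 + (C2*sin(sqrt(2)*c/2) + C3*cos(sqrt(2)*c/2))*exp(-sqrt(2)*c/2)


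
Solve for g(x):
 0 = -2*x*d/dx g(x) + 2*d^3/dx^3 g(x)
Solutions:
 g(x) = C1 + Integral(C2*airyai(x) + C3*airybi(x), x)


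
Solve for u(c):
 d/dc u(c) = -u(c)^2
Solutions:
 u(c) = 1/(C1 + c)


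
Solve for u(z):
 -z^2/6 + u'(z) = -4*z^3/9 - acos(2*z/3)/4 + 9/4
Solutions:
 u(z) = C1 - z^4/9 + z^3/18 - z*acos(2*z/3)/4 + 9*z/4 + sqrt(9 - 4*z^2)/8


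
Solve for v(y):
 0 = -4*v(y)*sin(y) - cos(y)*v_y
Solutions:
 v(y) = C1*cos(y)^4


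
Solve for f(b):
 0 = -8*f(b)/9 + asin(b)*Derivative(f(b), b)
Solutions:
 f(b) = C1*exp(8*Integral(1/asin(b), b)/9)


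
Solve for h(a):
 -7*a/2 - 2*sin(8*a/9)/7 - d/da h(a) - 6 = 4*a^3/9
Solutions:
 h(a) = C1 - a^4/9 - 7*a^2/4 - 6*a + 9*cos(8*a/9)/28


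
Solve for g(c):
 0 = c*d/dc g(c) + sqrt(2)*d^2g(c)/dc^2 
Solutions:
 g(c) = C1 + C2*erf(2^(1/4)*c/2)


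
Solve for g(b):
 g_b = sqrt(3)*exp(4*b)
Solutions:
 g(b) = C1 + sqrt(3)*exp(4*b)/4


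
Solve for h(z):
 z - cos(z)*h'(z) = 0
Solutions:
 h(z) = C1 + Integral(z/cos(z), z)


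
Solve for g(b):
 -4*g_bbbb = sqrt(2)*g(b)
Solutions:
 g(b) = (C1*sin(2^(1/8)*b/2) + C2*cos(2^(1/8)*b/2))*exp(-2^(1/8)*b/2) + (C3*sin(2^(1/8)*b/2) + C4*cos(2^(1/8)*b/2))*exp(2^(1/8)*b/2)


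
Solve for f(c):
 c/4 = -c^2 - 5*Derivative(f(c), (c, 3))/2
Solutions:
 f(c) = C1 + C2*c + C3*c^2 - c^5/150 - c^4/240


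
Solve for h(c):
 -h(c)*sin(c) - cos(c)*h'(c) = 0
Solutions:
 h(c) = C1*cos(c)


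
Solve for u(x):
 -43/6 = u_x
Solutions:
 u(x) = C1 - 43*x/6


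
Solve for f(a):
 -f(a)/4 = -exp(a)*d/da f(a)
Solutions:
 f(a) = C1*exp(-exp(-a)/4)


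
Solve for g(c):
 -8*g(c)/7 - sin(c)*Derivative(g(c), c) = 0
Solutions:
 g(c) = C1*(cos(c) + 1)^(4/7)/(cos(c) - 1)^(4/7)


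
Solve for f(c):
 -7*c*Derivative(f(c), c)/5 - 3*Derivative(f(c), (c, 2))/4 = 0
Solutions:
 f(c) = C1 + C2*erf(sqrt(210)*c/15)


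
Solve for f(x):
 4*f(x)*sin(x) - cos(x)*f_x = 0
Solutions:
 f(x) = C1/cos(x)^4


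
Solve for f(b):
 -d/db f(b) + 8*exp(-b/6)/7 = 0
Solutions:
 f(b) = C1 - 48*exp(-b/6)/7


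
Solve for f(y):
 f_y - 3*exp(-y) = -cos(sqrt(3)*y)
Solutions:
 f(y) = C1 - sqrt(3)*sin(sqrt(3)*y)/3 - 3*exp(-y)


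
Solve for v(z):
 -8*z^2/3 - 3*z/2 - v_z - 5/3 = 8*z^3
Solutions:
 v(z) = C1 - 2*z^4 - 8*z^3/9 - 3*z^2/4 - 5*z/3


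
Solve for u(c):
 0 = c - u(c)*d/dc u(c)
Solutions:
 u(c) = -sqrt(C1 + c^2)
 u(c) = sqrt(C1 + c^2)


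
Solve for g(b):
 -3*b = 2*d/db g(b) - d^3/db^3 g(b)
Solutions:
 g(b) = C1 + C2*exp(-sqrt(2)*b) + C3*exp(sqrt(2)*b) - 3*b^2/4


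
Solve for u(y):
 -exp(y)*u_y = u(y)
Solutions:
 u(y) = C1*exp(exp(-y))


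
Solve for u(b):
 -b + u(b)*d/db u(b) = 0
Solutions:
 u(b) = -sqrt(C1 + b^2)
 u(b) = sqrt(C1 + b^2)


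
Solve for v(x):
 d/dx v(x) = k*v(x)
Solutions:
 v(x) = C1*exp(k*x)


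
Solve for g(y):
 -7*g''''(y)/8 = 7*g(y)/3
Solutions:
 g(y) = (C1*sin(2^(1/4)*3^(3/4)*y/3) + C2*cos(2^(1/4)*3^(3/4)*y/3))*exp(-2^(1/4)*3^(3/4)*y/3) + (C3*sin(2^(1/4)*3^(3/4)*y/3) + C4*cos(2^(1/4)*3^(3/4)*y/3))*exp(2^(1/4)*3^(3/4)*y/3)


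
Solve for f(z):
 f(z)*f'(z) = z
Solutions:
 f(z) = -sqrt(C1 + z^2)
 f(z) = sqrt(C1 + z^2)


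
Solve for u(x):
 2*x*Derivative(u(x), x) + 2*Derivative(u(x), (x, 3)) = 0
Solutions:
 u(x) = C1 + Integral(C2*airyai(-x) + C3*airybi(-x), x)


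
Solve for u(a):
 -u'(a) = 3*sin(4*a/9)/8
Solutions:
 u(a) = C1 + 27*cos(4*a/9)/32


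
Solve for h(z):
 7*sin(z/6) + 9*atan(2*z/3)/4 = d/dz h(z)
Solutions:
 h(z) = C1 + 9*z*atan(2*z/3)/4 - 27*log(4*z^2 + 9)/16 - 42*cos(z/6)


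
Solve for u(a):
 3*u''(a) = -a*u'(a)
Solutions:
 u(a) = C1 + C2*erf(sqrt(6)*a/6)


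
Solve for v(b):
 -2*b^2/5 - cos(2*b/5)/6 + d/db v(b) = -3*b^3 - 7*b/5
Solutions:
 v(b) = C1 - 3*b^4/4 + 2*b^3/15 - 7*b^2/10 + 5*sin(2*b/5)/12


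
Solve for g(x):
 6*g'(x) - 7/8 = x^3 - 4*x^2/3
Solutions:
 g(x) = C1 + x^4/24 - 2*x^3/27 + 7*x/48


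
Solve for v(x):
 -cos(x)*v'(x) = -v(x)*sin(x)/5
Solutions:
 v(x) = C1/cos(x)^(1/5)


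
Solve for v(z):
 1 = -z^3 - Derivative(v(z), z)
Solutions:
 v(z) = C1 - z^4/4 - z


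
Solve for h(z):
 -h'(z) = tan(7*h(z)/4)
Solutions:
 h(z) = -4*asin(C1*exp(-7*z/4))/7 + 4*pi/7
 h(z) = 4*asin(C1*exp(-7*z/4))/7


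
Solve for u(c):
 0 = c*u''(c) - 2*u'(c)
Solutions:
 u(c) = C1 + C2*c^3


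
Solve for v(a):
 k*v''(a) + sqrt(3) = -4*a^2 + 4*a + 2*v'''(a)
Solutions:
 v(a) = C1 + C2*a + C3*exp(a*k/2) - a^4/(3*k) + 2*a^3*(1 - 4/k)/(3*k) + a^2*(-sqrt(3)/2 + 4/k - 16/k^2)/k


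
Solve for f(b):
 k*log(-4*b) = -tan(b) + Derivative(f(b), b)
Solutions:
 f(b) = C1 + b*k*(log(-b) - 1) + 2*b*k*log(2) - log(cos(b))


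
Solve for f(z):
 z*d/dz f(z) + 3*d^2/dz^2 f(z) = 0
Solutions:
 f(z) = C1 + C2*erf(sqrt(6)*z/6)


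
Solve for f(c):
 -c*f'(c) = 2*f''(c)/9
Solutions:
 f(c) = C1 + C2*erf(3*c/2)


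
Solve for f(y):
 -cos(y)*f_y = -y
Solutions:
 f(y) = C1 + Integral(y/cos(y), y)


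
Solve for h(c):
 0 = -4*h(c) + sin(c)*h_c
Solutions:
 h(c) = C1*(cos(c)^2 - 2*cos(c) + 1)/(cos(c)^2 + 2*cos(c) + 1)


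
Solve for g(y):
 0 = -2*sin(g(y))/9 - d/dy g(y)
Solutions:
 2*y/9 + log(cos(g(y)) - 1)/2 - log(cos(g(y)) + 1)/2 = C1


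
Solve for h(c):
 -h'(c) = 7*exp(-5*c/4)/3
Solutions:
 h(c) = C1 + 28*exp(-5*c/4)/15


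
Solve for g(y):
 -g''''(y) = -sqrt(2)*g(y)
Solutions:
 g(y) = C1*exp(-2^(1/8)*y) + C2*exp(2^(1/8)*y) + C3*sin(2^(1/8)*y) + C4*cos(2^(1/8)*y)


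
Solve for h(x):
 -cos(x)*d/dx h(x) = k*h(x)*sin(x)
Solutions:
 h(x) = C1*exp(k*log(cos(x)))


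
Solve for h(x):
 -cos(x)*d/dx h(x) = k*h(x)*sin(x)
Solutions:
 h(x) = C1*exp(k*log(cos(x)))


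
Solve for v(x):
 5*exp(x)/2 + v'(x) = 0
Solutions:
 v(x) = C1 - 5*exp(x)/2


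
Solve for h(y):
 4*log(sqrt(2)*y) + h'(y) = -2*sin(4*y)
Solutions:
 h(y) = C1 - 4*y*log(y) - 2*y*log(2) + 4*y + cos(4*y)/2


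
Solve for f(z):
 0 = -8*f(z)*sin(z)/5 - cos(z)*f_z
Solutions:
 f(z) = C1*cos(z)^(8/5)


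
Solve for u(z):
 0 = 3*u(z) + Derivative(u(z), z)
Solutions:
 u(z) = C1*exp(-3*z)


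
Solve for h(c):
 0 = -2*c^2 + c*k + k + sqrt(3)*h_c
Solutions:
 h(c) = C1 + 2*sqrt(3)*c^3/9 - sqrt(3)*c^2*k/6 - sqrt(3)*c*k/3


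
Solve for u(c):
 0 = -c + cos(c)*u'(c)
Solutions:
 u(c) = C1 + Integral(c/cos(c), c)


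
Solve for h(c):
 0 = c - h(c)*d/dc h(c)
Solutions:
 h(c) = -sqrt(C1 + c^2)
 h(c) = sqrt(C1 + c^2)


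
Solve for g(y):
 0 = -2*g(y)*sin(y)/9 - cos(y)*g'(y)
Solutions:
 g(y) = C1*cos(y)^(2/9)


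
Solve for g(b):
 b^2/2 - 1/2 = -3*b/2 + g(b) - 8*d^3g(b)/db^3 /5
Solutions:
 g(b) = C3*exp(5^(1/3)*b/2) + b^2/2 + 3*b/2 + (C1*sin(sqrt(3)*5^(1/3)*b/4) + C2*cos(sqrt(3)*5^(1/3)*b/4))*exp(-5^(1/3)*b/4) - 1/2


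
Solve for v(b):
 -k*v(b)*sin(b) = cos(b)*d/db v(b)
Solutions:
 v(b) = C1*exp(k*log(cos(b)))


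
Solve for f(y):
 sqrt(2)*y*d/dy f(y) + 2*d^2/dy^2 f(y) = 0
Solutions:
 f(y) = C1 + C2*erf(2^(1/4)*y/2)


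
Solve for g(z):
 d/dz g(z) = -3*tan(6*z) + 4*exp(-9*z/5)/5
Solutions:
 g(z) = C1 - log(tan(6*z)^2 + 1)/4 - 4*exp(-9*z/5)/9


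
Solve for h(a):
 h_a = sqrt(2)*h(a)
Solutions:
 h(a) = C1*exp(sqrt(2)*a)


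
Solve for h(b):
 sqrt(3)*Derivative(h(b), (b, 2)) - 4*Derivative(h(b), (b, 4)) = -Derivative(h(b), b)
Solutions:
 h(b) = C1 + C2*exp(-b*(3^(5/6)/(sqrt(9 - sqrt(3)) + 3)^(1/3) + 3^(2/3)*(sqrt(9 - sqrt(3)) + 3)^(1/3))/12)*sin(b*(-3^(1/6)*(sqrt(9 - sqrt(3)) + 3)^(1/3) + 3^(1/3)/(sqrt(9 - sqrt(3)) + 3)^(1/3))/4) + C3*exp(-b*(3^(5/6)/(sqrt(9 - sqrt(3)) + 3)^(1/3) + 3^(2/3)*(sqrt(9 - sqrt(3)) + 3)^(1/3))/12)*cos(b*(-3^(1/6)*(sqrt(9 - sqrt(3)) + 3)^(1/3) + 3^(1/3)/(sqrt(9 - sqrt(3)) + 3)^(1/3))/4) + C4*exp(b*(3^(5/6)/(sqrt(9 - sqrt(3)) + 3)^(1/3) + 3^(2/3)*(sqrt(9 - sqrt(3)) + 3)^(1/3))/6)


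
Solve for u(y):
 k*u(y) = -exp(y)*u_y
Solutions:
 u(y) = C1*exp(k*exp(-y))


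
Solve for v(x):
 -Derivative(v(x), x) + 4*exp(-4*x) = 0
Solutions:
 v(x) = C1 - exp(-4*x)


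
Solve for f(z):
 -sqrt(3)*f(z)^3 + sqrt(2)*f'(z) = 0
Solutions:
 f(z) = -sqrt(-1/(C1 + sqrt(6)*z))
 f(z) = sqrt(-1/(C1 + sqrt(6)*z))


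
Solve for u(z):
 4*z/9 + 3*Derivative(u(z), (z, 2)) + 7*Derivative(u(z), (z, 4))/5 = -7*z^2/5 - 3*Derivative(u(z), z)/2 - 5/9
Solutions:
 u(z) = C1 + C2*exp(-70^(1/3)*z*(-(21 + sqrt(1001))^(1/3) + 2*70^(1/3)/(21 + sqrt(1001))^(1/3))/28)*sin(sqrt(3)*70^(1/3)*z*(2*70^(1/3)/(21 + sqrt(1001))^(1/3) + (21 + sqrt(1001))^(1/3))/28) + C3*exp(-70^(1/3)*z*(-(21 + sqrt(1001))^(1/3) + 2*70^(1/3)/(21 + sqrt(1001))^(1/3))/28)*cos(sqrt(3)*70^(1/3)*z*(2*70^(1/3)/(21 + sqrt(1001))^(1/3) + (21 + sqrt(1001))^(1/3))/28) + C4*exp(70^(1/3)*z*(-(21 + sqrt(1001))^(1/3) + 2*70^(1/3)/(21 + sqrt(1001))^(1/3))/14) - 14*z^3/45 + 232*z^2/135 - 326*z/45


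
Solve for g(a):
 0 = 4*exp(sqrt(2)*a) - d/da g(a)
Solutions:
 g(a) = C1 + 2*sqrt(2)*exp(sqrt(2)*a)


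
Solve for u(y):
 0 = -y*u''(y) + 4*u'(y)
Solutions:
 u(y) = C1 + C2*y^5


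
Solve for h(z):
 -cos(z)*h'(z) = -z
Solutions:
 h(z) = C1 + Integral(z/cos(z), z)


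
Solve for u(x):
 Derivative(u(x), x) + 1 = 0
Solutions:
 u(x) = C1 - x


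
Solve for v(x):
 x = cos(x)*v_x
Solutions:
 v(x) = C1 + Integral(x/cos(x), x)


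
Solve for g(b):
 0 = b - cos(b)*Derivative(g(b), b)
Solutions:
 g(b) = C1 + Integral(b/cos(b), b)


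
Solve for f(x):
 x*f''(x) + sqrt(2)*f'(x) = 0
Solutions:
 f(x) = C1 + C2*x^(1 - sqrt(2))


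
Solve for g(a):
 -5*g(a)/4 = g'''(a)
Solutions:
 g(a) = C3*exp(-10^(1/3)*a/2) + (C1*sin(10^(1/3)*sqrt(3)*a/4) + C2*cos(10^(1/3)*sqrt(3)*a/4))*exp(10^(1/3)*a/4)


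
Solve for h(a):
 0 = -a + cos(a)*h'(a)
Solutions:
 h(a) = C1 + Integral(a/cos(a), a)


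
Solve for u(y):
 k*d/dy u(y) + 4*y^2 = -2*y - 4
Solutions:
 u(y) = C1 - 4*y^3/(3*k) - y^2/k - 4*y/k


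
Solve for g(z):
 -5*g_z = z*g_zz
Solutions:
 g(z) = C1 + C2/z^4


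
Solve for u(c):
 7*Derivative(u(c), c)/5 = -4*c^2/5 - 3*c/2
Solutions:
 u(c) = C1 - 4*c^3/21 - 15*c^2/28


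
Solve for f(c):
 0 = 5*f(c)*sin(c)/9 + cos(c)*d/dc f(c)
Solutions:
 f(c) = C1*cos(c)^(5/9)


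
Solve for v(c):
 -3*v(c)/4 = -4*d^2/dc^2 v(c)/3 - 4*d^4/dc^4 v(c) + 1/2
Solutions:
 v(c) = C1*exp(-sqrt(3)*c*sqrt(-2 + sqrt(31))/6) + C2*exp(sqrt(3)*c*sqrt(-2 + sqrt(31))/6) + C3*sin(sqrt(3)*c*sqrt(2 + sqrt(31))/6) + C4*cos(sqrt(3)*c*sqrt(2 + sqrt(31))/6) - 2/3


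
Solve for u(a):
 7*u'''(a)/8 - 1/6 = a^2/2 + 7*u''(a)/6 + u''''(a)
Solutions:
 u(a) = C1 + C2*a - a^4/28 - 3*a^3/28 + 43*a^2/784 + (C3*sin(sqrt(2247)*a/48) + C4*cos(sqrt(2247)*a/48))*exp(7*a/16)


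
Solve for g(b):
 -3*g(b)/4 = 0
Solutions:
 g(b) = 0


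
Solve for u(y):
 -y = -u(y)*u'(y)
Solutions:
 u(y) = -sqrt(C1 + y^2)
 u(y) = sqrt(C1 + y^2)


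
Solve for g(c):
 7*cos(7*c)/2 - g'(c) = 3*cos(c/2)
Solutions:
 g(c) = C1 - 6*sin(c/2) + sin(7*c)/2


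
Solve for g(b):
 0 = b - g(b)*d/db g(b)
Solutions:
 g(b) = -sqrt(C1 + b^2)
 g(b) = sqrt(C1 + b^2)


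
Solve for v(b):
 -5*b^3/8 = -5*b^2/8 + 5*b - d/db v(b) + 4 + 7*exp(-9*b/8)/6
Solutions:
 v(b) = C1 + 5*b^4/32 - 5*b^3/24 + 5*b^2/2 + 4*b - 28*exp(-9*b/8)/27


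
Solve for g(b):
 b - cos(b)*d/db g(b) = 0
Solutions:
 g(b) = C1 + Integral(b/cos(b), b)


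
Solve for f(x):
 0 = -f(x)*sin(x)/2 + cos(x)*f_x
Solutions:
 f(x) = C1/sqrt(cos(x))


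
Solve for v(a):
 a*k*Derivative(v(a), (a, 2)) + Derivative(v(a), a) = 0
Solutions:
 v(a) = C1 + a^(((re(k) - 1)*re(k) + im(k)^2)/(re(k)^2 + im(k)^2))*(C2*sin(log(a)*Abs(im(k))/(re(k)^2 + im(k)^2)) + C3*cos(log(a)*im(k)/(re(k)^2 + im(k)^2)))


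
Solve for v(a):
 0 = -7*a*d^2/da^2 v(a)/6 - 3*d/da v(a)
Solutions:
 v(a) = C1 + C2/a^(11/7)


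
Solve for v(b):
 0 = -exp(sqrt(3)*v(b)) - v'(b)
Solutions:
 v(b) = sqrt(3)*(2*log(1/(C1 + b)) - log(3))/6


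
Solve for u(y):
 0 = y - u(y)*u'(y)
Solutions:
 u(y) = -sqrt(C1 + y^2)
 u(y) = sqrt(C1 + y^2)


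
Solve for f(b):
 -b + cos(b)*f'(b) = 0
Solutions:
 f(b) = C1 + Integral(b/cos(b), b)


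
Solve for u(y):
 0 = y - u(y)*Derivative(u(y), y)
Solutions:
 u(y) = -sqrt(C1 + y^2)
 u(y) = sqrt(C1 + y^2)


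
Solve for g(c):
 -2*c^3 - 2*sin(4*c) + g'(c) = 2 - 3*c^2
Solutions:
 g(c) = C1 + c^4/2 - c^3 + 2*c - cos(4*c)/2


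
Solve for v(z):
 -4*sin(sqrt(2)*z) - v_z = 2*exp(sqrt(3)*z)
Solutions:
 v(z) = C1 - 2*sqrt(3)*exp(sqrt(3)*z)/3 + 2*sqrt(2)*cos(sqrt(2)*z)


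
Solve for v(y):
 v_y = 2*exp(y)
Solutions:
 v(y) = C1 + 2*exp(y)


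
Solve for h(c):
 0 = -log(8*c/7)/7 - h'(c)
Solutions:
 h(c) = C1 - c*log(c)/7 - 3*c*log(2)/7 + c/7 + c*log(7)/7


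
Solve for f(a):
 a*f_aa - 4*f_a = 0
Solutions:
 f(a) = C1 + C2*a^5


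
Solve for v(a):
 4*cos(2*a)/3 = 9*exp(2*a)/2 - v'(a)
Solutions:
 v(a) = C1 + 9*exp(2*a)/4 - 2*sin(2*a)/3


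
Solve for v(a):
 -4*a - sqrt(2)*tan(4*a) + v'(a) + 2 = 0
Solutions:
 v(a) = C1 + 2*a^2 - 2*a - sqrt(2)*log(cos(4*a))/4


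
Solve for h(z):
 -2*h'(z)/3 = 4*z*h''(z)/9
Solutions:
 h(z) = C1 + C2/sqrt(z)


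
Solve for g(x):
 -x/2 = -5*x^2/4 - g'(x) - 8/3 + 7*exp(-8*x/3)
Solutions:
 g(x) = C1 - 5*x^3/12 + x^2/4 - 8*x/3 - 21*exp(-8*x/3)/8


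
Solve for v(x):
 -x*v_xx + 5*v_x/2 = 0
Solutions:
 v(x) = C1 + C2*x^(7/2)


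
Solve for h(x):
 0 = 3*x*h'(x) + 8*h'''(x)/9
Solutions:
 h(x) = C1 + Integral(C2*airyai(-3*x/2) + C3*airybi(-3*x/2), x)


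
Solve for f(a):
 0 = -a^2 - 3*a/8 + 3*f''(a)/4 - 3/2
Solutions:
 f(a) = C1 + C2*a + a^4/9 + a^3/12 + a^2


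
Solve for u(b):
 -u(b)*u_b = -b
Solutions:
 u(b) = -sqrt(C1 + b^2)
 u(b) = sqrt(C1 + b^2)


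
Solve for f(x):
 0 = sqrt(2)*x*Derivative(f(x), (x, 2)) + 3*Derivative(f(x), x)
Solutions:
 f(x) = C1 + C2*x^(1 - 3*sqrt(2)/2)


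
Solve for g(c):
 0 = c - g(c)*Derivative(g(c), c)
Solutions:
 g(c) = -sqrt(C1 + c^2)
 g(c) = sqrt(C1 + c^2)


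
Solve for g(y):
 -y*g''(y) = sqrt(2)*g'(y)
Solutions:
 g(y) = C1 + C2*y^(1 - sqrt(2))


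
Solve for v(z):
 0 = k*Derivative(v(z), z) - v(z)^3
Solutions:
 v(z) = -sqrt(2)*sqrt(-k/(C1*k + z))/2
 v(z) = sqrt(2)*sqrt(-k/(C1*k + z))/2


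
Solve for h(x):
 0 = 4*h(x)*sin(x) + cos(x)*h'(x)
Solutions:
 h(x) = C1*cos(x)^4


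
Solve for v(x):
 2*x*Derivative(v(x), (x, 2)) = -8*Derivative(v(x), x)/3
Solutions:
 v(x) = C1 + C2/x^(1/3)


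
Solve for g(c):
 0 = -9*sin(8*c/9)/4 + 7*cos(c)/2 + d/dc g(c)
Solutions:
 g(c) = C1 - 7*sin(c)/2 - 81*cos(8*c/9)/32


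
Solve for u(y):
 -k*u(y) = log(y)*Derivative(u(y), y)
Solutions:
 u(y) = C1*exp(-k*li(y))


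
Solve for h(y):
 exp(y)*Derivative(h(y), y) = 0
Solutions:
 h(y) = C1


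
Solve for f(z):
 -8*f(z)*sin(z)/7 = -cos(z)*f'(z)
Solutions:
 f(z) = C1/cos(z)^(8/7)


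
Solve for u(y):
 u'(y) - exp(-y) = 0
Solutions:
 u(y) = C1 - exp(-y)


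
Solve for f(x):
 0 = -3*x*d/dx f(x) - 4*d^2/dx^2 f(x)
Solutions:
 f(x) = C1 + C2*erf(sqrt(6)*x/4)


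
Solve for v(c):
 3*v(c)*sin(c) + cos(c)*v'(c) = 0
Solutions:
 v(c) = C1*cos(c)^3


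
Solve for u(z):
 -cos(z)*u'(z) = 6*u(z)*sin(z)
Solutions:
 u(z) = C1*cos(z)^6


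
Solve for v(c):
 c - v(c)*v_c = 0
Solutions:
 v(c) = -sqrt(C1 + c^2)
 v(c) = sqrt(C1 + c^2)


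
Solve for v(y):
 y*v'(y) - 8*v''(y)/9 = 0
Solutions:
 v(y) = C1 + C2*erfi(3*y/4)


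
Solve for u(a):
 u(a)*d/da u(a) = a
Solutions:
 u(a) = -sqrt(C1 + a^2)
 u(a) = sqrt(C1 + a^2)


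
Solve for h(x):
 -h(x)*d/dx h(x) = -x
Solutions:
 h(x) = -sqrt(C1 + x^2)
 h(x) = sqrt(C1 + x^2)


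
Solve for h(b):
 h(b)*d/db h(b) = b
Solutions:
 h(b) = -sqrt(C1 + b^2)
 h(b) = sqrt(C1 + b^2)


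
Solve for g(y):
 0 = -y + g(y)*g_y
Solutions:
 g(y) = -sqrt(C1 + y^2)
 g(y) = sqrt(C1 + y^2)


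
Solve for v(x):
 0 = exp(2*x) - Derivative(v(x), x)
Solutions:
 v(x) = C1 + exp(2*x)/2


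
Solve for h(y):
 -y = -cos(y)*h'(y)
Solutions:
 h(y) = C1 + Integral(y/cos(y), y)


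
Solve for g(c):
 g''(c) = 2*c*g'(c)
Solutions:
 g(c) = C1 + C2*erfi(c)


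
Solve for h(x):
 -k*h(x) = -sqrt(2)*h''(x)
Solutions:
 h(x) = C1*exp(-2^(3/4)*sqrt(k)*x/2) + C2*exp(2^(3/4)*sqrt(k)*x/2)


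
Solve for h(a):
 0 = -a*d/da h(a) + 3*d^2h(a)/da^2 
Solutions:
 h(a) = C1 + C2*erfi(sqrt(6)*a/6)


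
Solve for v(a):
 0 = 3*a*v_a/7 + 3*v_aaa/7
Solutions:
 v(a) = C1 + Integral(C2*airyai(-a) + C3*airybi(-a), a)


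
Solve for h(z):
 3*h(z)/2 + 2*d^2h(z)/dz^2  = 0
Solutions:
 h(z) = C1*sin(sqrt(3)*z/2) + C2*cos(sqrt(3)*z/2)


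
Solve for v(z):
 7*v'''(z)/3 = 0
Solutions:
 v(z) = C1 + C2*z + C3*z^2


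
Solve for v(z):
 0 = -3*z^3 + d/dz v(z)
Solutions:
 v(z) = C1 + 3*z^4/4


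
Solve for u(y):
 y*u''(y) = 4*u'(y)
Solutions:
 u(y) = C1 + C2*y^5


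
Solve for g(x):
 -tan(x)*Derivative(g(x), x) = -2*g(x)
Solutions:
 g(x) = C1*sin(x)^2


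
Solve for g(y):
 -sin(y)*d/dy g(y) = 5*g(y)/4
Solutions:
 g(y) = C1*(cos(y) + 1)^(5/8)/(cos(y) - 1)^(5/8)


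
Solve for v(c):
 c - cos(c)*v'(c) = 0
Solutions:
 v(c) = C1 + Integral(c/cos(c), c)


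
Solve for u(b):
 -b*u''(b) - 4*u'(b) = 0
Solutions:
 u(b) = C1 + C2/b^3


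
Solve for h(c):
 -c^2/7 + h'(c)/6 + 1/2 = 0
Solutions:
 h(c) = C1 + 2*c^3/7 - 3*c


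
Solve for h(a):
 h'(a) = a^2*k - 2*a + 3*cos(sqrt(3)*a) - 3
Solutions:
 h(a) = C1 + a^3*k/3 - a^2 - 3*a + sqrt(3)*sin(sqrt(3)*a)


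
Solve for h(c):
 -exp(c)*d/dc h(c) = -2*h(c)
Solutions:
 h(c) = C1*exp(-2*exp(-c))


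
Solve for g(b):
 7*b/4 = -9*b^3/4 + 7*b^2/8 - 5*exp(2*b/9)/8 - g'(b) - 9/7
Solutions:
 g(b) = C1 - 9*b^4/16 + 7*b^3/24 - 7*b^2/8 - 9*b/7 - 45*exp(2*b/9)/16


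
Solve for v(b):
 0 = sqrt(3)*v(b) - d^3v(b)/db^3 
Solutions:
 v(b) = C3*exp(3^(1/6)*b) + (C1*sin(3^(2/3)*b/2) + C2*cos(3^(2/3)*b/2))*exp(-3^(1/6)*b/2)


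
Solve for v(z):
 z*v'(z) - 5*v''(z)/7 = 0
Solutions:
 v(z) = C1 + C2*erfi(sqrt(70)*z/10)


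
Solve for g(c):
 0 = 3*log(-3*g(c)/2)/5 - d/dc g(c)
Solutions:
 -5*Integral(1/(log(-_y) - log(2) + log(3)), (_y, g(c)))/3 = C1 - c
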